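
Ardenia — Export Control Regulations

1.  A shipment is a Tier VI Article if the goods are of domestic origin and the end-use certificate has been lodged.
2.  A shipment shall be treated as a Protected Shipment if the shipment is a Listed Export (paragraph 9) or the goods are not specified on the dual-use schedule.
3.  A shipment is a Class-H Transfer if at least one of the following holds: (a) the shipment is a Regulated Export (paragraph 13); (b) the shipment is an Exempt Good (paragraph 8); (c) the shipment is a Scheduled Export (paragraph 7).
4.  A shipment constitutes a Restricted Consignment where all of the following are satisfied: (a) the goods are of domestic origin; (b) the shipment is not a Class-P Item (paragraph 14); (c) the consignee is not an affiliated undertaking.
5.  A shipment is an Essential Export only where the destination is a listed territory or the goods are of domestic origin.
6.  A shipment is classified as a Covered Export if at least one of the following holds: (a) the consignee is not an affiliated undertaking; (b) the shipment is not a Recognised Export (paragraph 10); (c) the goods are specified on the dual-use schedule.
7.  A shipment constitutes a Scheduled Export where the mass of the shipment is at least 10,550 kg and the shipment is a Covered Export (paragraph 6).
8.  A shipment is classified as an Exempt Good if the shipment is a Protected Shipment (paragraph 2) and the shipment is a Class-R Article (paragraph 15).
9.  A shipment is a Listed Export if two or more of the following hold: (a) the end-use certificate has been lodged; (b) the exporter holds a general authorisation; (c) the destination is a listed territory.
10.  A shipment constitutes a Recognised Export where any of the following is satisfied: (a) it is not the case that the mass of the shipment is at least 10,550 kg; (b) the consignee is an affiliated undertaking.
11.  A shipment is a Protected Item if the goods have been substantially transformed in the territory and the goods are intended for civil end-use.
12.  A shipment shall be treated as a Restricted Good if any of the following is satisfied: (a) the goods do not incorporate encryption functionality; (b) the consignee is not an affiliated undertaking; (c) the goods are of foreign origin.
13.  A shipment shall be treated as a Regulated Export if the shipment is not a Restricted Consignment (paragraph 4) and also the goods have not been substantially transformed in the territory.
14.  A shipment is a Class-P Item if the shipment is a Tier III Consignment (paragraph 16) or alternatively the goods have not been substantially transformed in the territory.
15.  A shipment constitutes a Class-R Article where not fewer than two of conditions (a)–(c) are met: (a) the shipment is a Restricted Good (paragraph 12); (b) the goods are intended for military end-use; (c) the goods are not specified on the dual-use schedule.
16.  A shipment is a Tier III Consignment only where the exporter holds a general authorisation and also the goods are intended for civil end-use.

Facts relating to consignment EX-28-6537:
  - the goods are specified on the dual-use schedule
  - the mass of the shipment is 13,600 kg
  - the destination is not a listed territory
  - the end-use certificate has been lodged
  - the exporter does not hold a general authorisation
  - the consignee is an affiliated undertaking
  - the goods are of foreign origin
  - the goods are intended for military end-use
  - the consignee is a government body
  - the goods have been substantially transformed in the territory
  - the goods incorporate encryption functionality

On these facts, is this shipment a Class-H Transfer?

Yes

paragraph 16 — Tier III Consignment: [the exporter holds a general authorisation? no] AND [the goods are intended for civil end-use? no] → not satisfied.
paragraph 14 — Class-P Item: [Tier III Consignment (paragraph 16)? no] OR [the goods have not been substantially transformed in the territory? no] → not satisfied.
paragraph 4 — Restricted Consignment: [the goods are of domestic origin? no] AND [not a Class-P Item (paragraph 14)? yes] AND [the consignee is not an affiliated undertaking? no] → not satisfied.
paragraph 13 — Regulated Export: [not a Restricted Consignment (paragraph 4)? yes] AND [the goods have not been substantially transformed in the territory? no] → not satisfied.
paragraph 9 — Listed Export: the end-use certificate has been lodged? yes; the exporter holds a general authorisation? no; the destination is a listed territory? no — 1 of 3 hold (need ≥2) → not satisfied.
paragraph 2 — Protected Shipment: [Listed Export (paragraph 9)? no] OR [the goods are not specified on the dual-use schedule? no] → not satisfied.
paragraph 12 — Restricted Good: [the goods do not incorporate encryption functionality? no] OR [the consignee is not an affiliated undertaking? no] OR [the goods are of foreign origin? yes] → satisfied.
paragraph 15 — Class-R Article: Restricted Good (paragraph 12)? yes; the goods are intended for military end-use? yes; the goods are not specified on the dual-use schedule? no — 2 of 3 hold (need ≥2) → satisfied.
paragraph 8 — Exempt Good: [Protected Shipment (paragraph 2)? no] AND [Class-R Article (paragraph 15)? yes] → not satisfied.
paragraph 10 — Recognised Export: [mass of the shipment: 13,600 kg ≥ 10,550 kg? yes, so negated condition no] OR [the consignee is an affiliated undertaking? yes] → satisfied.
paragraph 6 — Covered Export: [the consignee is not an affiliated undertaking? no] OR [not a Recognised Export (paragraph 10)? no] OR [the goods are specified on the dual-use schedule? yes] → satisfied.
paragraph 7 — Scheduled Export: [mass of the shipment: 13,600 kg ≥ 10,550 kg? yes] AND [Covered Export (paragraph 6)? yes] → satisfied.
paragraph 3 — Class-H Transfer: [Regulated Export (paragraph 13)? no] OR [Exempt Good (paragraph 8)? no] OR [Scheduled Export (paragraph 7)? yes] → satisfied.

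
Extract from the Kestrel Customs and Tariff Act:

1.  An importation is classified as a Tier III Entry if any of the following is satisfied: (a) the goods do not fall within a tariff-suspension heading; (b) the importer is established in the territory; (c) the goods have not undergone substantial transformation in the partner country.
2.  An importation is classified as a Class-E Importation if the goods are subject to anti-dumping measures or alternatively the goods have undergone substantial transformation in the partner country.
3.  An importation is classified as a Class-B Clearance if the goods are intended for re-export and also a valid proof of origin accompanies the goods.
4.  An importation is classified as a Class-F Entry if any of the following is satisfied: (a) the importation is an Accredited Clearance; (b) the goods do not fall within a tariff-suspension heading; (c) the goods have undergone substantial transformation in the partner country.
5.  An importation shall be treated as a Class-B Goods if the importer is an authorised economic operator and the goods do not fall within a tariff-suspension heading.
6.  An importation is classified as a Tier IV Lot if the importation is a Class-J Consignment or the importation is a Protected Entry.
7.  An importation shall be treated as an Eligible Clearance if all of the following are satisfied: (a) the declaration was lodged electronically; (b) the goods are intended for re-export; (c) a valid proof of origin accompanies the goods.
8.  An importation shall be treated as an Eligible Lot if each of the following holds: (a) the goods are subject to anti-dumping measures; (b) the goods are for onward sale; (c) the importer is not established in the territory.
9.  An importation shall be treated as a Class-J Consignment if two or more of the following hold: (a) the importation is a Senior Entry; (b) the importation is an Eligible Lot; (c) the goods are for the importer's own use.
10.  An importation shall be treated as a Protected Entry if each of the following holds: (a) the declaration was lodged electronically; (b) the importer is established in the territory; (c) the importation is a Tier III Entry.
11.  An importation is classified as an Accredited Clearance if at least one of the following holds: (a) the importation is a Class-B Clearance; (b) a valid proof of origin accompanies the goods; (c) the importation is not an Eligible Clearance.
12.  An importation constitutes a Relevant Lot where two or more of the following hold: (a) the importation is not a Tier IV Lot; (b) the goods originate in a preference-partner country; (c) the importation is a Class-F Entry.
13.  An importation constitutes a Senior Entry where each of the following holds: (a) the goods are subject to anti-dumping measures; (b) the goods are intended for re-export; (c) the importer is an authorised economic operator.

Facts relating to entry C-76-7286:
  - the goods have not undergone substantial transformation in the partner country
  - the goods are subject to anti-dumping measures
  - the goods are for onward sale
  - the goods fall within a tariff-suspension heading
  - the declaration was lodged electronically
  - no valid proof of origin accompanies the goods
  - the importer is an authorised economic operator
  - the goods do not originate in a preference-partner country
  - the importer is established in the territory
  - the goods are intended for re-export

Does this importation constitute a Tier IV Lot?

paragraph 13 — Senior Entry: [the goods are subject to anti-dumping measures? yes] AND [the goods are intended for re-export? yes] AND [the importer is an authorised economic operator? yes] → satisfied.
paragraph 8 — Eligible Lot: [the goods are subject to anti-dumping measures? yes] AND [the goods are for onward sale? yes] AND [the importer is not established in the territory? no] → not satisfied.
paragraph 9 — Class-J Consignment: Senior Entry (paragraph 13)? yes; Eligible Lot (paragraph 8)? no; the goods are for the importer's own use? no — 1 of 3 hold (need ≥2) → not satisfied.
paragraph 1 — Tier III Entry: [the goods do not fall within a tariff-suspension heading? no] OR [the importer is established in the territory? yes] OR [the goods have not undergone substantial transformation in the partner country? yes] → satisfied.
paragraph 10 — Protected Entry: [the declaration was lodged electronically? yes] AND [the importer is established in the territory? yes] AND [Tier III Entry (paragraph 1)? yes] → satisfied.
paragraph 6 — Tier IV Lot: [Class-J Consignment (paragraph 9)? no] OR [Protected Entry (paragraph 10)? yes] → satisfied.

Yes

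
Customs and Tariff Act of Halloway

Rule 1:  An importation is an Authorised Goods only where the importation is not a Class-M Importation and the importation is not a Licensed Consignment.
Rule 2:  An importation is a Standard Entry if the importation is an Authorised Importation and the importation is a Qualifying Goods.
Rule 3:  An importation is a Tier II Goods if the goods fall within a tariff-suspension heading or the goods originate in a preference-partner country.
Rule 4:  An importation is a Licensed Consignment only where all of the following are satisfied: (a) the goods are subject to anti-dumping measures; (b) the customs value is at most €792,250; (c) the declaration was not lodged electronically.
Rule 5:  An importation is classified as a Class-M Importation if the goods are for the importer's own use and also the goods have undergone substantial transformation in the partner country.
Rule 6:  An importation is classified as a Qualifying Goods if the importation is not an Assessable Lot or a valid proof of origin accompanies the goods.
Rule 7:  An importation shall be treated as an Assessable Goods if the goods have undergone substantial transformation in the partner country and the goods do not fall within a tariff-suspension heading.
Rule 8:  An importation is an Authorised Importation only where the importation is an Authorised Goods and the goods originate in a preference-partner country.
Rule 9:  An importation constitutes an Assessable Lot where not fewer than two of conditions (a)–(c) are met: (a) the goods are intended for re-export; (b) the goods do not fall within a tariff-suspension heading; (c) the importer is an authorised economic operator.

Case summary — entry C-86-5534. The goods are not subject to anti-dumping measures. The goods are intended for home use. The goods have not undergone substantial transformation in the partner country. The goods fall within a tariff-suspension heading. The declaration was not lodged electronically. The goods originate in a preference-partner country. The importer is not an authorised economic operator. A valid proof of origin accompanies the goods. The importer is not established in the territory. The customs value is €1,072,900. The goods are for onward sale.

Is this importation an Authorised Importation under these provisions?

Under rule 5: the goods are for the importer's own use? no; and the goods have undergone substantial transformation in the partner country? no. So the importation is not a Class-M Importation.
Under rule 4: the goods are subject to anti-dumping measures? no; and customs value: €1,072,900 ≤ €792,250? no; and the declaration was not lodged electronically? yes. So the importation is not a Licensed Consignment.
Under rule 1: not a Class-M Importation (rule 5)? yes; and not a Licensed Consignment (rule 4)? yes. So the importation is an Authorised Goods.
Under rule 8: Authorised Goods (rule 1)? yes; and the goods originate in a preference-partner country? yes. So the importation is an Authorised Importation.

Yes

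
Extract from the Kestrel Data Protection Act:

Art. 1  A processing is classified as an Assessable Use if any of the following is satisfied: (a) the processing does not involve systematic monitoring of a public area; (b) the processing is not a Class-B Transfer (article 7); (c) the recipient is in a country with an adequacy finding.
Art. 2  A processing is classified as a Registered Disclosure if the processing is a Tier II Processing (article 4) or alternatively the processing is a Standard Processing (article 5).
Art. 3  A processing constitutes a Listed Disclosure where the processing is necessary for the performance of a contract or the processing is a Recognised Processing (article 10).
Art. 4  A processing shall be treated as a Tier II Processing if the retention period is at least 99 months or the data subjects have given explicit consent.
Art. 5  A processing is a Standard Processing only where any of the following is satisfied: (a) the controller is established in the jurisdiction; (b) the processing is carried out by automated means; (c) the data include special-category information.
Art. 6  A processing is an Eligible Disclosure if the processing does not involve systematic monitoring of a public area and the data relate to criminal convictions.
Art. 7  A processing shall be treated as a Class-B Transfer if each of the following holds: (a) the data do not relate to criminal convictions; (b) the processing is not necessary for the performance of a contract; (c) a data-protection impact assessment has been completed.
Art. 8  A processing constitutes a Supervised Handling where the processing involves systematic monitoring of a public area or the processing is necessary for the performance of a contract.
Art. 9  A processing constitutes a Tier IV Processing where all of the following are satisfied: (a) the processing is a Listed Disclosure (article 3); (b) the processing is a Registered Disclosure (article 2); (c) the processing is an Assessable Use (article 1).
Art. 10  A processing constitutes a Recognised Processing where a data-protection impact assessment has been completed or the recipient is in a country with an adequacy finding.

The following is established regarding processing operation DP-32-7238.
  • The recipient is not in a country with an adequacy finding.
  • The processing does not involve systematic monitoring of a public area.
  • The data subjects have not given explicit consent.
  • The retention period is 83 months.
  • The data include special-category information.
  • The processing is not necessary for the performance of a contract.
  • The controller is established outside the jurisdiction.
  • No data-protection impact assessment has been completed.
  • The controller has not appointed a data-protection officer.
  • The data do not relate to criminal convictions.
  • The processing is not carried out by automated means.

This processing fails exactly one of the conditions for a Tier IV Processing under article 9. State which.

article 10 — Recognised Processing: [a data-protection impact assessment has been completed? no] OR [the recipient is in a country with an adequacy finding? no] → not satisfied.
article 3 — Listed Disclosure: [the processing is necessary for the performance of a contract? no] OR [Recognised Processing (article 10)? no] → not satisfied.
article 4 — Tier II Processing: [retention period: 83 months ≥ 99 months? no] OR [the data subjects have given explicit consent? no] → not satisfied.
article 5 — Standard Processing: [the controller is established in the jurisdiction? no] OR [the processing is carried out by automated means? no] OR [the data include special-category information? yes] → satisfied.
article 2 — Registered Disclosure: [Tier II Processing (article 4)? no] OR [Standard Processing (article 5)? yes] → satisfied.
article 7 — Class-B Transfer: [the data do not relate to criminal convictions? yes] AND [the processing is not necessary for the performance of a contract? yes] AND [a data-protection impact assessment has been completed? no] → not satisfied.
article 1 — Assessable Use: [the processing does not involve systematic monitoring of a public area? yes] OR [not a Class-B Transfer (article 7)? yes] OR [the recipient is in a country with an adequacy finding? no] → satisfied.
article 9 — Tier IV Processing: [Listed Disclosure (article 3)? no] AND [Registered Disclosure (article 2)? yes] AND [Assessable Use (article 1)? yes] → not satisfied.

Listed Disclosure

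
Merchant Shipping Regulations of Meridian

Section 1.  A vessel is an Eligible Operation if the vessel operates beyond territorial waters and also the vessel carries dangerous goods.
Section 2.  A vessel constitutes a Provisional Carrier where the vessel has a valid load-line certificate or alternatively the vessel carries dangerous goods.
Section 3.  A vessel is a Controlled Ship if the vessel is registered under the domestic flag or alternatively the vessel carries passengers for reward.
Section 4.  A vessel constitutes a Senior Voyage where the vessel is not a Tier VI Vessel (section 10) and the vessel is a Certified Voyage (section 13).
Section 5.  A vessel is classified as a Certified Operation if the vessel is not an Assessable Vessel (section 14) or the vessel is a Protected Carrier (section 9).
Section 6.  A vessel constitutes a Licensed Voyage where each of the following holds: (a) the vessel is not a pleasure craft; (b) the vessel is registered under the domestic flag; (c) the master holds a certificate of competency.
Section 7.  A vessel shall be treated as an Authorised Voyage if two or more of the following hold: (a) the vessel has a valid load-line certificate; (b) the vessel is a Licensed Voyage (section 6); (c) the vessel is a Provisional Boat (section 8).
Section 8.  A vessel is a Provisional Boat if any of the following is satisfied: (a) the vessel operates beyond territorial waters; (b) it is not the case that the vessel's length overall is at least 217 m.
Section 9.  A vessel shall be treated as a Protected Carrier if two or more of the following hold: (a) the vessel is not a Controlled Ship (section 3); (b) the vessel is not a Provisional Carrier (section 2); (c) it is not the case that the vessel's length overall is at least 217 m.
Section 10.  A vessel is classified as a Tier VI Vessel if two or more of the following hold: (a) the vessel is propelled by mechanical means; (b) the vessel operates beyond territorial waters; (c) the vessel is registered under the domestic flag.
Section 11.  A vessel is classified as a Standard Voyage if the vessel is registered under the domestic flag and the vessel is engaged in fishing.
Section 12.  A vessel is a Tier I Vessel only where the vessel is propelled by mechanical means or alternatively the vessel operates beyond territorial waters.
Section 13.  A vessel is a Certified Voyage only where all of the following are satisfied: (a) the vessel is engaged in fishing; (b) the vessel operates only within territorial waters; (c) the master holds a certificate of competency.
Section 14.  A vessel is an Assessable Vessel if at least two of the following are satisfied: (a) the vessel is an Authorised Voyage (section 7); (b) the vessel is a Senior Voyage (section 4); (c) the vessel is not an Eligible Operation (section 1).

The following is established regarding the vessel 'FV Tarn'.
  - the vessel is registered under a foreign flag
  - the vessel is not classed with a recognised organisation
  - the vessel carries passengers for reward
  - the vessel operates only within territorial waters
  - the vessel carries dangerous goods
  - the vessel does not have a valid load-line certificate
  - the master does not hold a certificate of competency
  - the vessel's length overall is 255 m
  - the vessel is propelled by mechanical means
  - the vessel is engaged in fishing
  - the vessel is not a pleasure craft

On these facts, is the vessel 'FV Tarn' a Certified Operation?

Yes

section 6 — Licensed Voyage: [the vessel is not a pleasure craft? yes] AND [the vessel is registered under the domestic flag? no] AND [the master holds a certificate of competency? no] → not satisfied.
section 8 — Provisional Boat: [the vessel operates beyond territorial waters? no] OR [vessel's length overall: 255 m ≥ 217 m? yes, so negated condition no] → not satisfied.
section 7 — Authorised Voyage: the vessel has a valid load-line certificate? no; Licensed Voyage (section 6)? no; Provisional Boat (section 8)? no — 0 of 3 hold (need ≥2) → not satisfied.
section 10 — Tier VI Vessel: the vessel is propelled by mechanical means? yes; the vessel operates beyond territorial waters? no; the vessel is registered under the domestic flag? no — 1 of 3 hold (need ≥2) → not satisfied.
section 13 — Certified Voyage: [the vessel is engaged in fishing? yes] AND [the vessel operates only within territorial waters? yes] AND [the master holds a certificate of competency? no] → not satisfied.
section 4 — Senior Voyage: [not a Tier VI Vessel (section 10)? yes] AND [Certified Voyage (section 13)? no] → not satisfied.
section 1 — Eligible Operation: [the vessel operates beyond territorial waters? no] AND [the vessel carries dangerous goods? yes] → not satisfied.
section 14 — Assessable Vessel: Authorised Voyage (section 7)? no; Senior Voyage (section 4)? no; not an Eligible Operation (section 1)? yes — 1 of 3 hold (need ≥2) → not satisfied.
section 3 — Controlled Ship: [the vessel is registered under the domestic flag? no] OR [the vessel carries passengers for reward? yes] → satisfied.
section 2 — Provisional Carrier: [the vessel has a valid load-line certificate? no] OR [the vessel carries dangerous goods? yes] → satisfied.
section 9 — Protected Carrier: not a Controlled Ship (section 3)? no; not a Provisional Carrier (section 2)? no; vessel's length overall: 255 m ≥ 217 m? yes, so negated condition no — 0 of 3 hold (need ≥2) → not satisfied.
section 5 — Certified Operation: [not an Assessable Vessel (section 14)? yes] OR [Protected Carrier (section 9)? no] → satisfied.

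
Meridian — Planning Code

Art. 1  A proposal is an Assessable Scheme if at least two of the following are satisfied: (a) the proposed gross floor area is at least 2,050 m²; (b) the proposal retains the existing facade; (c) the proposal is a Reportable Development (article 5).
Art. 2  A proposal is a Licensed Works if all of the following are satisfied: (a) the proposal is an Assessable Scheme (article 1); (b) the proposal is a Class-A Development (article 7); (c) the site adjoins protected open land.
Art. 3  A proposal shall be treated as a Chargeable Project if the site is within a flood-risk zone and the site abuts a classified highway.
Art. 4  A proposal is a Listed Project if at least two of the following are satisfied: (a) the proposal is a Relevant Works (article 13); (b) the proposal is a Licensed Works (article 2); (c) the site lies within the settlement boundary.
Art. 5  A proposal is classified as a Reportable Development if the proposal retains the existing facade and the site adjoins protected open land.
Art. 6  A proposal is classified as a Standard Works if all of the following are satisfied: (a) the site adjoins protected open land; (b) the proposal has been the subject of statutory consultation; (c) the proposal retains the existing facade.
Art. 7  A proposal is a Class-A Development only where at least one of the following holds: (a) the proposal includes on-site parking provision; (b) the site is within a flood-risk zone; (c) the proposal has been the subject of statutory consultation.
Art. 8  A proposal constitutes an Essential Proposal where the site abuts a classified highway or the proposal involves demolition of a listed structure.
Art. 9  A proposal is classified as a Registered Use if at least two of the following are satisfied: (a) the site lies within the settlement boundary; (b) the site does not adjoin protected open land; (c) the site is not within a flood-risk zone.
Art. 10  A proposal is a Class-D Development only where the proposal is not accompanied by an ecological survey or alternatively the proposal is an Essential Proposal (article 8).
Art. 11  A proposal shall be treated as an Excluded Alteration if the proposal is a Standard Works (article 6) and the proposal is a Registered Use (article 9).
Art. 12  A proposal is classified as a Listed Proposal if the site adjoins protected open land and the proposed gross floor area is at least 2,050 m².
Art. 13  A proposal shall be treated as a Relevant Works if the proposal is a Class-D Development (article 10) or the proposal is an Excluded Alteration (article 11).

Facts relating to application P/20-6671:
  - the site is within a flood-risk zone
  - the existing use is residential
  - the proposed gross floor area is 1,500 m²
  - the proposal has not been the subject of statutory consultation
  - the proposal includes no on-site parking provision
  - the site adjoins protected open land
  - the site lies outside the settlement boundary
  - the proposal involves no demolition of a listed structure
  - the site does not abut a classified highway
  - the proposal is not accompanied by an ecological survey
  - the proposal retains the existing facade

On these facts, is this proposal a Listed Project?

Yes

Under article 8: the site abuts a classified highway? no; or the proposal involves demolition of a listed structure? no. So the proposal is not an Essential Proposal.
Under article 10: the proposal is not accompanied by an ecological survey? yes; or Essential Proposal (article 8)? no. So the proposal is a Class-D Development.
Under article 6: the site adjoins protected open land? yes; and the proposal has been the subject of statutory consultation? no; and the proposal retains the existing facade? yes. So the proposal is not a Standard Works.
Under article 9: the site lies within the settlement boundary? no; the site does not adjoin protected open land? no; the site is not within a flood-risk zone? no — 0 of 3 hold (need ≥2) → not satisfied.
Under article 11: Standard Works (article 6)? no; and Registered Use (article 9)? no. So the proposal is not an Excluded Alteration.
Under article 13: Class-D Development (article 10)? yes; or Excluded Alteration (article 11)? no. So the proposal is a Relevant Works.
Under article 5: the proposal retains the existing facade? yes; and the site adjoins protected open land? yes. So the proposal is a Reportable Development.
Under article 1: proposed gross floor area: 1,500 m² ≥ 2,050 m²? no; the proposal retains the existing facade? yes; Reportable Development (article 5)? yes — 2 of 3 hold (need ≥2) → satisfied.
Under article 7: the proposal includes on-site parking provision? no; or the site is within a flood-risk zone? yes; or the proposal has been the subject of statutory consultation? no. So the proposal is a Class-A Development.
Under article 2: Assessable Scheme (article 1)? yes; and Class-A Development (article 7)? yes; and the site adjoins protected open land? yes. So the proposal is a Licensed Works.
Under article 4: Relevant Works (article 13)? yes; Licensed Works (article 2)? yes; the site lies within the settlement boundary? no — 2 of 3 hold (need ≥2) → satisfied.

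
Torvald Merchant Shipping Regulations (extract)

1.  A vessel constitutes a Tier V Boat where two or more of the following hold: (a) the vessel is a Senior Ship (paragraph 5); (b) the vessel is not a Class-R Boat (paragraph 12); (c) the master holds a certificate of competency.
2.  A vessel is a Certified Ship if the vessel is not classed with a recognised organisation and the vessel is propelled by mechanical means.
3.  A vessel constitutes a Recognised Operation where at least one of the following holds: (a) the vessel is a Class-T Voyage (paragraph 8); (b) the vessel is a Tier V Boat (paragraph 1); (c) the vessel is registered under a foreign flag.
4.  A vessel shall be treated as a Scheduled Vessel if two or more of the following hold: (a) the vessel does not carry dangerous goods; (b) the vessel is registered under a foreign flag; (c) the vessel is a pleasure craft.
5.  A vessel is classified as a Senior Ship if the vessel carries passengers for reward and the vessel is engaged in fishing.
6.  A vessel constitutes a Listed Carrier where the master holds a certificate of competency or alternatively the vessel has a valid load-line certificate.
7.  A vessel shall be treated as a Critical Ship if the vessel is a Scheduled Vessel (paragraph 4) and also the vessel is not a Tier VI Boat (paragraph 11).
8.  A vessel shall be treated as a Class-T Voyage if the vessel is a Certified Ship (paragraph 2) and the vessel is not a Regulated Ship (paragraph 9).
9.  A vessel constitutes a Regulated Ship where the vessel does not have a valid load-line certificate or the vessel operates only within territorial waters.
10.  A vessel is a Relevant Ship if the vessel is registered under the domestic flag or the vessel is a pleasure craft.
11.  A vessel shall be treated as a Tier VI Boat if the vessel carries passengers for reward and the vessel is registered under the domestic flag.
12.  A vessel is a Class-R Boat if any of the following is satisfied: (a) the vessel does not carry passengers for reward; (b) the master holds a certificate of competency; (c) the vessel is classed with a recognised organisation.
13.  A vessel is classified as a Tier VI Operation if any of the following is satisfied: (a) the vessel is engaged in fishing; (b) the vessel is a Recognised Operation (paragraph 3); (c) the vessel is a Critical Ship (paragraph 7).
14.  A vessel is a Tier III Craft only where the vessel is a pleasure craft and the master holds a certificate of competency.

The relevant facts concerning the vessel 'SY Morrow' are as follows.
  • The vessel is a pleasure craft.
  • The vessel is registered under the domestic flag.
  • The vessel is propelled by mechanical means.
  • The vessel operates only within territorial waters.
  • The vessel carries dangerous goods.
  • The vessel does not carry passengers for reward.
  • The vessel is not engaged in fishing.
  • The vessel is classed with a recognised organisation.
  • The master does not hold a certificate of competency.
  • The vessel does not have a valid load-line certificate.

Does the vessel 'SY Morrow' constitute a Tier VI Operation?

paragraph 2 — Certified Ship: [the vessel is not classed with a recognised organisation? no] AND [the vessel is propelled by mechanical means? yes] → not satisfied.
paragraph 9 — Regulated Ship: [the vessel does not have a valid load-line certificate? yes] OR [the vessel operates only within territorial waters? yes] → satisfied.
paragraph 8 — Class-T Voyage: [Certified Ship (paragraph 2)? no] AND [not a Regulated Ship (paragraph 9)? no] → not satisfied.
paragraph 5 — Senior Ship: [the vessel carries passengers for reward? no] AND [the vessel is engaged in fishing? no] → not satisfied.
paragraph 12 — Class-R Boat: [the vessel does not carry passengers for reward? yes] OR [the master holds a certificate of competency? no] OR [the vessel is classed with a recognised organisation? yes] → satisfied.
paragraph 1 — Tier V Boat: Senior Ship (paragraph 5)? no; not a Class-R Boat (paragraph 12)? no; the master holds a certificate of competency? no — 0 of 3 hold (need ≥2) → not satisfied.
paragraph 3 — Recognised Operation: [Class-T Voyage (paragraph 8)? no] OR [Tier V Boat (paragraph 1)? no] OR [the vessel is registered under a foreign flag? no] → not satisfied.
paragraph 4 — Scheduled Vessel: the vessel does not carry dangerous goods? no; the vessel is registered under a foreign flag? no; the vessel is a pleasure craft? yes — 1 of 3 hold (need ≥2) → not satisfied.
paragraph 11 — Tier VI Boat: [the vessel carries passengers for reward? no] AND [the vessel is registered under the domestic flag? yes] → not satisfied.
paragraph 7 — Critical Ship: [Scheduled Vessel (paragraph 4)? no] AND [not a Tier VI Boat (paragraph 11)? yes] → not satisfied.
paragraph 13 — Tier VI Operation: [the vessel is engaged in fishing? no] OR [Recognised Operation (paragraph 3)? no] OR [Critical Ship (paragraph 7)? no] → not satisfied.

No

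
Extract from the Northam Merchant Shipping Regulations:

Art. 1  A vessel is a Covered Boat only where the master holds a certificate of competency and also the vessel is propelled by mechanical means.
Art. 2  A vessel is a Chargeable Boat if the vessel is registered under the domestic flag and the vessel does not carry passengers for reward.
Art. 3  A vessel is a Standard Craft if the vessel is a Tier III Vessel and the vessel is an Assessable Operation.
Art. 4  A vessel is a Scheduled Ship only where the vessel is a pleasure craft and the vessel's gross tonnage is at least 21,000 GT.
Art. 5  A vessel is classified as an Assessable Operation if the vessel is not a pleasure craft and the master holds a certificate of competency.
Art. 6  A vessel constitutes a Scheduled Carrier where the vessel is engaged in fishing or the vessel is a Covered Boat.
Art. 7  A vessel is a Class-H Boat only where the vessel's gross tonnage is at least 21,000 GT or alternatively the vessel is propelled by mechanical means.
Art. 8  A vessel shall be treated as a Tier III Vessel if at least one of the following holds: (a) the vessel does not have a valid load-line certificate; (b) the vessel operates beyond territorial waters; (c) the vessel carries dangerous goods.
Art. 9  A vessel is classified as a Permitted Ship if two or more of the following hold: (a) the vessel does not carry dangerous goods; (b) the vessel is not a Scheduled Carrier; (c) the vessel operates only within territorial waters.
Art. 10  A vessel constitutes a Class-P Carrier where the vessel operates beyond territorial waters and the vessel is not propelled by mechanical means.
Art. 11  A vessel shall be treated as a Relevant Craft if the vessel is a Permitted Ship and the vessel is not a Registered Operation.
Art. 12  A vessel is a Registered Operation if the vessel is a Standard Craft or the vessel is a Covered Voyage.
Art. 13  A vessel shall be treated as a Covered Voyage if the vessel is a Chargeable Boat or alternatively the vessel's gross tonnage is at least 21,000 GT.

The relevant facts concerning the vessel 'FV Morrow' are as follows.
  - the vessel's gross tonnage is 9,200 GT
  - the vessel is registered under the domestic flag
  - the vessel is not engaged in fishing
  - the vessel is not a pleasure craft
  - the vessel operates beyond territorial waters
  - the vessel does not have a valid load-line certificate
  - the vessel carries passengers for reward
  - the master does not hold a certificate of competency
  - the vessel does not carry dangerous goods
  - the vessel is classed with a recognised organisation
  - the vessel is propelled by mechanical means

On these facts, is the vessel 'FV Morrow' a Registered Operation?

No

Under article 8: the vessel does not have a valid load-line certificate? yes; or the vessel operates beyond territorial waters? yes; or the vessel carries dangerous goods? no. So the vessel is a Tier III Vessel.
Under article 5: the vessel is not a pleasure craft? yes; and the master holds a certificate of competency? no. So the vessel is not an Assessable Operation.
Under article 3: Tier III Vessel (article 8)? yes; and Assessable Operation (article 5)? no. So the vessel is not a Standard Craft.
Under article 2: the vessel is registered under the domestic flag? yes; and the vessel does not carry passengers for reward? no. So the vessel is not a Chargeable Boat.
Under article 13: Chargeable Boat (article 2)? no; or vessel's gross tonnage: 9,200 GT ≥ 21,000 GT? no. So the vessel is not a Covered Voyage.
Under article 12: Standard Craft (article 3)? no; or Covered Voyage (article 13)? no. So the vessel is not a Registered Operation.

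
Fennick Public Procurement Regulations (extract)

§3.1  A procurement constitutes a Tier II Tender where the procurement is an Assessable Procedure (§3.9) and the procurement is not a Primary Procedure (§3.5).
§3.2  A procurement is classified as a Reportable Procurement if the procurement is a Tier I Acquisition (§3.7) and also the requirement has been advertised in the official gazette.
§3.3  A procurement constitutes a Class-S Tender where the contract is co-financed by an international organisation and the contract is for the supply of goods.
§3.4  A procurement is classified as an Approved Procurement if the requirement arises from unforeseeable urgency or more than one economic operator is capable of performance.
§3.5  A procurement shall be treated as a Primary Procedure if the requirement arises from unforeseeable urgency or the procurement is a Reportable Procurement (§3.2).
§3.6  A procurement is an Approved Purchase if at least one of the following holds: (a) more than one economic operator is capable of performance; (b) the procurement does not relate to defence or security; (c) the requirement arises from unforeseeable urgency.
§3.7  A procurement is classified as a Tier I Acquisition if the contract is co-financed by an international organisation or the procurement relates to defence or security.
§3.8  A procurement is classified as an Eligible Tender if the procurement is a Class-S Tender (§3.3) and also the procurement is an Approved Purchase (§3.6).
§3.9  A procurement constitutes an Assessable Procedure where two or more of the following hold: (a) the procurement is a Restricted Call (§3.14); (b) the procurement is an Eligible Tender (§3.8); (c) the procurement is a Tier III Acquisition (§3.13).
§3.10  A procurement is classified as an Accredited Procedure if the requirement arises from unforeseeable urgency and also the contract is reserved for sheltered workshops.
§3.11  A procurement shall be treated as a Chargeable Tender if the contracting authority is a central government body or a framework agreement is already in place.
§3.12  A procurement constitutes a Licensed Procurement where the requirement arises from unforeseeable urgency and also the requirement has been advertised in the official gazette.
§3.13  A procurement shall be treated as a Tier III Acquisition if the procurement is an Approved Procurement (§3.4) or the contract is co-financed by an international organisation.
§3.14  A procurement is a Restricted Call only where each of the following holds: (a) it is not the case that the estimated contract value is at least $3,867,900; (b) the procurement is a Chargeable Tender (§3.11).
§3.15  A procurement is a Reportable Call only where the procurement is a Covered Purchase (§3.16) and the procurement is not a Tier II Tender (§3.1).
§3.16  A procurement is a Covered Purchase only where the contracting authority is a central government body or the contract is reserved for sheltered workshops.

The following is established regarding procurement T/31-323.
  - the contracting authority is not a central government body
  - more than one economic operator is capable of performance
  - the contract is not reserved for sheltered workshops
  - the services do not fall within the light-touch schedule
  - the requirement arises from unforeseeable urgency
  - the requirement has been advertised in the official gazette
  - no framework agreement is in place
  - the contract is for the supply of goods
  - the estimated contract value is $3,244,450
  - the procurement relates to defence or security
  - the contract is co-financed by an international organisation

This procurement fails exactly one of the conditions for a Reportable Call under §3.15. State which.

§3.16 — Covered Purchase: [the contracting authority is a central government body? no] OR [the contract is reserved for sheltered workshops? no] → not satisfied.
§3.11 — Chargeable Tender: [the contracting authority is a central government body? no] OR [a framework agreement is already in place? no] → not satisfied.
§3.14 — Restricted Call: [estimated contract value: $3,244,450 ≥ $3,867,900? no, so negated condition yes] AND [Chargeable Tender (§3.11)? no] → not satisfied.
§3.3 — Class-S Tender: [the contract is co-financed by an international organisation? yes] AND [the contract is for the supply of goods? yes] → satisfied.
§3.6 — Approved Purchase: [more than one economic operator is capable of performance? yes] OR [the procurement does not relate to defence or security? no] OR [the requirement arises from unforeseeable urgency? yes] → satisfied.
§3.8 — Eligible Tender: [Class-S Tender (§3.3)? yes] AND [Approved Purchase (§3.6)? yes] → satisfied.
§3.4 — Approved Procurement: [the requirement arises from unforeseeable urgency? yes] OR [more than one economic operator is capable of performance? yes] → satisfied.
§3.13 — Tier III Acquisition: [Approved Procurement (§3.4)? yes] OR [the contract is co-financed by an international organisation? yes] → satisfied.
§3.9 — Assessable Procedure: Restricted Call (§3.14)? no; Eligible Tender (§3.8)? yes; Tier III Acquisition (§3.13)? yes — 2 of 3 hold (need ≥2) → satisfied.
§3.7 — Tier I Acquisition: [the contract is co-financed by an international organisation? yes] OR [the procurement relates to defence or security? yes] → satisfied.
§3.2 — Reportable Procurement: [Tier I Acquisition (§3.7)? yes] AND [the requirement has been advertised in the official gazette? yes] → satisfied.
§3.5 — Primary Procedure: [the requirement arises from unforeseeable urgency? yes] OR [Reportable Procurement (§3.2)? yes] → satisfied.
§3.1 — Tier II Tender: [Assessable Procedure (§3.9)? yes] AND [not a Primary Procedure (§3.5)? no] → not satisfied.
§3.15 — Reportable Call: [Covered Purchase (§3.16)? no] AND [not a Tier II Tender (§3.1)? yes] → not satisfied.

Covered Purchase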